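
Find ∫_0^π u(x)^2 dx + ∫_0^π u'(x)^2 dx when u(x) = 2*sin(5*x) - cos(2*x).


||u||_{H^1(0,π)}^2 = -200/21 + 109*π/2

u'(x) = 2*sin(2*x) + 10*cos(5*x).
Expand u² and (u')² and integrate term by term on (0, π), using: for integers n ≥ 1, ∫_0^π sin²(nx) dx = ∫_0^π cos²(nx) dx = π/2; for n ≠ n', ∫_0^π sin(nx)sin(n'x) dx = ∫_0^π cos(nx)cos(n'x) dx = 0; and by product-to-sum, ∫_0^π sin(nx)cos(n'x) dx = ½∫_0^π [sin((n+n')x) + sin((n−n')x)] dx, which is 0 when n+n' is even and 2n/(n²−n'²) when n+n' is odd (it need not vanish on (0, π)).
  u² squared terms: (-1)²·∫cos(2x)² dx = 1·π/2 = π/2;  (2)²·∫sin(5x)² dx = 4·π/2 = 2*π.
  u² cross terms: 2·(-1)·(2)·∫cos(2x)·sin(5x) dx = -4·(10/21) = -40/21.
  So ∫_0^π u² dx = π/2 + 2*π − 40/21 = -40/21 + 5*π/2.
  (u')² squared terms: (2)²·∫sin(2x)² dx = 4·π/2 = 2*π;  (10)²·∫cos(5x)² dx = 100·π/2 = 50*π.
  (u')² cross terms: 2·(2)·(10)·∫sin(2x)·cos(5x) dx = 40·(-4/21) = -160/21.
  So ∫_0^π (u')² dx = 2*π + 50*π − 160/21 = -160/21 + 52*π.
||u||_{H^1}^2 = (-40/21 + 5*π/2) + (-160/21 + 52*π) = -200/21 + 109*π/2.


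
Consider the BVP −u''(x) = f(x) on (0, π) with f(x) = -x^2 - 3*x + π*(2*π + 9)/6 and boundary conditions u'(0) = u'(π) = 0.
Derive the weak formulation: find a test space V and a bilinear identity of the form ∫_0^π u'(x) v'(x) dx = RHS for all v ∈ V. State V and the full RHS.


V = H^1(0, π) (no boundary constraint on v; u is determined up to an additive constant); weak form: ∫_0^π u'v' dx = ∫_0^π (-x^2 - 3*x + π*(2*π + 9)/6) v dx for all v ∈ V.

Multiply both sides by a test function v and integrate from 0 to π:
  ∫_0^π −u''(x) v(x) dx = ∫_0^π f(x) v(x) dx.
Integrate the LHS by parts once:
  ∫_0^π −u'' v dx = −[u'(x) v(x)]_0^π + ∫_0^π u'(x) v'(x) dx.
Thus ∫_0^π u'(x) v'(x) dx = ∫_0^π f(x) v(x) dx + [u'(x) v(x)]_0^π.
Choose V so that boundary terms are either known or forced to vanish.
u has homogeneous Neumann: u'(0) = u'(π) = 0. So [u' v]_0^π = 0·v(π) − 0·v(0) = 0 for any v; take V = H^1(0, π).
Weak formulation: find u (satisfying any essential BC) such that ∫_0^π u'(x) v'(x) dx = ∫_0^π f v dx for all v ∈ V (homogeneous Neumann, so boundary terms vanish).
Substituting f(x) = -x^2 - 3*x + π*(2*π + 9)/6, the right-hand side is ∫_0^π (-x^2 - 3*x + π*(2*π + 9)/6) v dx.
Compatibility check (pure Neumann): taking v ≡ 1 ∈ V gives 0 = ∫_0^π f dx + (0) − (0), i.e. ∫_0^π f dx must equal u'(0) − u'(π) = 0. Indeed ∫_0^π (-x^2 - 3*x + π*(2*π + 9)/6) dx = 0, so the data are compatible. The solution is then unique only up to an additive constant (fix it e.g. by requiring ∫_0^π u dx = 0).


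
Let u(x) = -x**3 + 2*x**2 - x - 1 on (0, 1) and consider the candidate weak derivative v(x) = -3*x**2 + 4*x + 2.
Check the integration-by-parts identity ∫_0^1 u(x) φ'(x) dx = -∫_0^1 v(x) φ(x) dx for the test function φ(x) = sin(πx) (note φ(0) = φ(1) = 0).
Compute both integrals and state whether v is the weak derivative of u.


LHS = (-12 + π^2)/π^3, RHS = -5/π - 12/π^3. No, v is not the weak derivative of u.

u(x) = -x**3 + 2*x**2 - x - 1, classical derivative u'(x) = -3*x**2 + 4*x - 1.
φ(x) = sin(πx), so φ'(x) = π*cos(π*x).
Note φ(0) = φ(1) = 0, so the boundary term u·φ vanishes.
LHS = ∫_0^1 u(x) φ'(x) dx = ∫_0^1 (-π*x^3*cos(π*x) + 2*π*x^2*cos(π*x) - π*x*cos(π*x) - π*cos(π*x)) dx. Term by term:
  ∫_0^1 -π*cos(π*x) dx = 0;  ∫_0^1 -π*x*cos(π*x) dx = 2/π;  ∫_0^1 -π*x^3*cos(π*x) dx = -12/π^3 + 3/π;
  ∫_0^1 2*π*x^2*cos(π*x) dx = -4/π.
Sum: 0 + 2/π + -12/π^3 + 3/π − 4/π = (-12 + π^2)/π^3.
So LHS = (-12 + π^2)/π^3.
∫_0^1 v(x) φ(x) dx = ∫_0^1 (-3*x^2*sin(π*x) + 4*x*sin(π*x) + 2*sin(π*x)) dx. Term by term:
  ∫_0^1 2*sin(π*x) dx = 4/π;  ∫_0^1 -3*x^2*sin(π*x) dx = -3/π + 12/π^3;  ∫_0^1 4*x*sin(π*x) dx = 4/π.
Sum: 4/π + -3/π + 12/π^3 + 4/π = 12/π^3 + 5/π.
So RHS = -∫_0^1 v(x) φ(x) dx = -5/π - 12/π^3.
LHS − RHS = 6/π ≠ 0, so the identity fails.
(For a valid weak derivative the identity must hold for EVERY test function, in particular this one. The failure shows v is NOT the weak derivative of u.)
Correct weak derivative would be u'(x) = -3*x**2 + 4*x - 1.


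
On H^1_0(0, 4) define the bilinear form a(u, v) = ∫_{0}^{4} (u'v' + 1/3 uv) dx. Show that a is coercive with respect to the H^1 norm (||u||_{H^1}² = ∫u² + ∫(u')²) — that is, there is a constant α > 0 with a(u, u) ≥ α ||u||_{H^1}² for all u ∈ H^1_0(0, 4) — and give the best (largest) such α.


α = (16/3 + π^2)/(π^2 + 16)

Coercivity of a(·,·) on H^1_0(0, 4) means a(u, u) ≥ α ||u||_{H^1}² for every u ∈ H^1_0.
The interval has length L = 4, and Poincaré/coercivity depend only on L. Here a(u, u) = ∫(u')² + (1/3)·∫u².
Here 0 < c = 1/3 < 1. The condition a(u,u) ≥ α||u||_{H^1}² reads (1−α)∫(u')² ≥ (α−c)∫u². Any admissible α is ≤ 1 (rapidly oscillating u have ∫u²/∫(u')² → 0), and α = 1 would force 0 ≥ (1−c)∫u², impossible since c < 1; so 1−α > 0. By the sharp Poincaré inequality on H^1_0 of an interval of length L, ∫(u')² ≥ (π/L)²∫u² with equality for the first sine mode sin(π(x−x₀)/L) (x₀ the left endpoint), so the inequality holds for all u iff (1−α)(π/L)² ≥ α − c, i.e. α ≤ ((π/L)² + c)/((π/L)² + 1) = (1 + c(L/π)²)/(1 + (L/π)²). With (π/L)² = π^2/16 and c = 1/3, the largest admissible constant is α = ((π/L)² + c)/((π/L)² + 1).
Simplifying, α = (16/3 + π^2)/(π^2 + 16).


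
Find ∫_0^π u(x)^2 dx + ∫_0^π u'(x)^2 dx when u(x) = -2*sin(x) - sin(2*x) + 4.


||u||_{H^1(0,π)}^2 = -32 + 45*π/2

u'(x) = -2*cos(x) - 2*cos(2*x).
Expand u² and (u')² and integrate term by term on (0, π), using: for integers n ≥ 1, ∫_0^π sin²(nx) dx = ∫_0^π cos²(nx) dx = π/2; for n ≠ n', ∫_0^π sin(nx)sin(n'x) dx = ∫_0^π cos(nx)cos(n'x) dx = 0; and by product-to-sum, ∫_0^π sin(nx)cos(n'x) dx = ½∫_0^π [sin((n+n')x) + sin((n−n')x)] dx, which is 0 when n+n' is even and 2n/(n²−n'²) when n+n' is odd (it need not vanish on (0, π)). For the constant mode: ∫_0^π 1 dx = π, ∫_0^π cos(nx) dx = 0, ∫_0^π sin(nx) dx = (1−(−1)^n)/n.
  u² squared terms: (4)²·∫1 dx = 16·π = 16*π;  (-1)²·∫sin(2x)² dx = 1·π/2 = π/2;  (-2)²·∫sin(x)² dx = 4·π/2 = 2*π.
  u² cross terms: 2·(4)·(-1)·∫1·sin(2x) dx = -8·(0) = 0;  2·(4)·(-2)·∫1·sin(x) dx = -16·(2) = -32;  2·(-1)·(-2)·∫sin(2x)·sin(x) dx = 4·(0) = 0.
  So ∫_0^π u² dx = 16*π + π/2 + 2*π + 0 − 32 + 0 = -32 + 37*π/2.
  (u')² squared terms: (-2)²·∫cos(x)² dx = 4·π/2 = 2*π;  (-2)²·∫cos(2x)² dx = 4·π/2 = 2*π.
  (u')² cross terms: 2·(-2)·(-2)·∫cos(x)·cos(2x) dx = 8·(0) = 0.
  So ∫_0^π (u')² dx = 2*π + 2*π + 0 = 4*π.
||u||_{H^1}^2 = (-32 + 37*π/2) + (4*π) = -32 + 45*π/2.


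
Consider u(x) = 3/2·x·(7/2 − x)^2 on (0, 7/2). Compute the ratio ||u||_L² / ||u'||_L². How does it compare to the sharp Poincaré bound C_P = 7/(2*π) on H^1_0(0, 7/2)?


||u||_L² / ||u'||_L² = sqrt(14)/4 < C_P = 7/(2*π).

u(x) = 3/2·x·(7/2 − x)^2, so u'(x) = 9*x^2/2 - 21*x + 147/8.
u(x) = 3/2·x·(7/2 − x)^2 vanishes at x = 0 and x = 7/2, so u ∈ H^1_0(0, 7/2). Differentiate via the product rule and integrate the resulting polynomials term by term.
  ∫_0^7/2 u² dx = ∫_0^7/2 (9*x^6/4 - 63*x^5/2 + 1323*x^4/8 - 3087*x^3/8 + 21609*x^2/64) dx. Term by term:
    ∫_0^7/2 9*x^6/4 dx = 1058841/512;  ∫_0^7/2 -63*x^5/2 dx = -2470629/256;  ∫_0^7/2 1323*x^4/8 dx = 22235661/1280;
    ∫_0^7/2 -3087*x^3/8 dx = -7411887/512;  ∫_0^7/2 21609*x^2/64 dx = 2470629/512.
  Sum: 1058841/512 − 2470629/256 + 22235661/1280 − 7411887/512 + 2470629/512 = 352947/2560.
  ∫_0^7/2 (u')² dx = ∫_0^7/2 (81*x^4/4 - 189*x^3 + 4851*x^2/8 - 3087*x/4 + 21609/64) dx. Term by term:
    ∫_0^7/2 81*x^4/4 dx = 1361367/640;  ∫_0^7/2 -189*x^3 dx = -453789/64;  ∫_0^7/2 4851*x^2/8 dx = 554631/64;
    ∫_0^7/2 -3087*x/4 dx = -151263/32;  ∫_0^7/2 21609/64 dx = 151263/128.
  Sum: 1361367/640 − 453789/64 + 554631/64 − 151263/32 + 151263/128 = 50421/320.
∫_0^7/2 u² dx = 352947/2560, so ||u||_L² = 343*sqrt(30)/160.
∫_0^7/2 (u')² dx = 50421/320, so ||u'||_L² = 49*sqrt(105)/40.
Ratio ||u||_L² / ||u'||_L² = sqrt(14)/4.
Sharp Poincaré constant on H^1_0(0, 7/2) is C_P = L/π = 7/(2*π), achieved by sin(2*π/7·x).
A polynomial bump cannot attain the sharp Poincaré constant (only the first sine eigenfunction does), so the ratio is strictly less than C_P, consistent with ||u||_L² ≤ C_P ||u'||_L².


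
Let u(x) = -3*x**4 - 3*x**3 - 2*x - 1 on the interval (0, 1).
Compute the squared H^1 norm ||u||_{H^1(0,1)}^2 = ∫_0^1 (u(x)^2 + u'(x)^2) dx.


||u||_{H^1}^2 = 49031/420

The H^1 norm (squared) on an interval (0, L) is
  ||u||_{H^1}^2 = ∫_0^L u(x)^2 dx + ∫_0^L u'(x)^2 dx.
Compute u'(x) = -12*x**3 - 9*x**2 - 2.
Then u(x)^2 = 9*x**8 + 18*x**7 + 9*x**6 + 12*x**5 + 18*x**4 + 6*x**3 + 4*x**2 + 4*x + 1 and u'(x)^2 = 144*x**6 + 216*x**5 + 81*x**4 + 48*x**3 + 36*x**2 + 4.
Integrate each monomial from 0 to 1 using ∫_0^1 c·x^n dx = c·1^(n+1)/(n+1):
  ∫_0^1 u(x)^2 dx = ∫_0^1 (9*x^8 + 18*x^7 + 9*x^6 + 12*x^5 + 18*x^4 + 6*x^3 + 4*x^2 + 4*x + 1) dx. Term by term:
    ∫_0^1 9*x^8 dx = 1;  ∫_0^1 18*x^7 dx = 9/4;  ∫_0^1 9*x^6 dx = 9/7;
    ∫_0^1 12*x^5 dx = 2;  ∫_0^1 18*x^4 dx = 18/5;  ∫_0^1 6*x^3 dx = 3/2;
    ∫_0^1 4*x^2 dx = 4/3;  ∫_0^1 4*x dx = 2;  ∫_0^1 1 dx = 1.
  Sum: 1 + 9/4 + 9/7 + 2 + 18/5 + 3/2 + 4/3 + 2 + 1 = 6707/420.
  ∫_0^1 u'(x)^2 dx = ∫_0^1 (144*x^6 + 216*x^5 + 81*x^4 + 48*x^3 + 36*x^2 + 4) dx. Term by term:
    ∫_0^1 144*x^6 dx = 144/7;  ∫_0^1 216*x^5 dx = 36;  ∫_0^1 81*x^4 dx = 81/5;
    ∫_0^1 48*x^3 dx = 12;  ∫_0^1 36*x^2 dx = 12;  ∫_0^1 4 dx = 4.
  Sum: 144/7 + 36 + 81/5 + 12 + 12 + 4 = 3527/35.
Adding: ||u||_{H^1}^2 = 6707/420 + 3527/35 = 49031/420.


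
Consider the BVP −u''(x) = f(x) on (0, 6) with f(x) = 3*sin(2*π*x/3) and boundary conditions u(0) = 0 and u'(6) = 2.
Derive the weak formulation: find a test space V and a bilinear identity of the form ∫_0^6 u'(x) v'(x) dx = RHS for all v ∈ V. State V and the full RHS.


V = {v ∈ H^1(0, 6) : v(0) = 0} (test functions vanish at x = 0 where u is specified); weak form: ∫_0^6 u'v' dx = ∫_0^6 (3*sin(2*π*x/3)) v dx + 2·v(6) for all v ∈ V.

Multiply both sides by a test function v and integrate from 0 to 6:
  ∫_0^6 −u''(x) v(x) dx = ∫_0^6 f(x) v(x) dx.
Integrate the LHS by parts once:
  ∫_0^6 −u'' v dx = −[u'(x) v(x)]_0^6 + ∫_0^6 u'(x) v'(x) dx.
Thus ∫_0^6 u'(x) v'(x) dx = ∫_0^6 f(x) v(x) dx + [u'(x) v(x)]_0^6.
Choose V so that boundary terms are either known or forced to vanish.
Mixed BC: u(0) = 0 (Dirichlet) and u'(6) = 2 (Neumann). Define V = {v ∈ H^1(0, 6) : v(0) = 0}. Then [u' v]_0^6 = u'(6)·v(6) − u'(0)·0 = 2·v(6).
Weak formulation: find u (satisfying any essential BC) such that ∫_0^6 u'(x) v'(x) dx = ∫_0^6 f v dx + 2·v(6) for all v ∈ V (Dirichlet at 0 absorbed into V; Neumann datum at x = 6 contributes the boundary term).
Substituting f(x) = 3*sin(2*π*x/3), the right-hand side is ∫_0^6 (3*sin(2*π*x/3)) v dx + 2·v(6).


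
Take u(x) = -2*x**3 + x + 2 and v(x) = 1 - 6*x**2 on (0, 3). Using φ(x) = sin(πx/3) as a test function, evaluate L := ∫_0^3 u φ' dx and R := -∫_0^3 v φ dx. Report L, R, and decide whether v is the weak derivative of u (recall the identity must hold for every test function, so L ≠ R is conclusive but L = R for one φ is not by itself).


LHS = -648/π^3 + 156/π, RHS = -648/π^3 + 156/π. Yes, v = u' weakly.

u(x) = -2*x**3 + x + 2, classical derivative u'(x) = 1 - 6*x**2.
φ(x) = sin(πx/3), so φ'(x) = π*cos(π*x/3)/3.
Note φ(0) = φ(3) = 0, so the boundary term u·φ vanishes.
LHS = ∫_0^3 u(x) φ'(x) dx = ∫_0^3 (-2*π*x^3*cos(π*x/3)/3 + π*x*cos(π*x/3)/3 + 2*π*cos(π*x/3)/3) dx. Term by term:
  ∫_0^3 2*π*cos(π*x/3)/3 dx = 0;  ∫_0^3 -2*π*x^3*cos(π*x/3)/3 dx = -648/π^3 + 162/π;  ∫_0^3 π*x*cos(π*x/3)/3 dx = -6/π.
Sum: 0 + -648/π^3 + 162/π − 6/π = -648/π^3 + 156/π.
So LHS = -648/π^3 + 156/π.
∫_0^3 v(x) φ(x) dx = ∫_0^3 (-6*x^2*sin(π*x/3) + sin(π*x/3)) dx. Term by term:
  ∫_0^3 -6*x^2*sin(π*x/3) dx = -162/π + 648/π^3;  ∫_0^3 sin(π*x/3) dx = 6/π.
Sum: -162/π + 648/π^3 + 6/π = -156/π + 648/π^3.
So RHS = -∫_0^3 v(x) φ(x) dx = -648/π^3 + 156/π.
LHS = RHS, so the identity holds for this test φ.
Moreover u is smooth here and v(x) = u'(x) = 1 - 6*x**2 pointwise, so the identity holds for every test function. Hence v is the weak derivative of u.


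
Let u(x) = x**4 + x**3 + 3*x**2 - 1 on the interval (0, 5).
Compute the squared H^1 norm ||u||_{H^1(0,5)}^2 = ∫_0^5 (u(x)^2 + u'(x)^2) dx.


||u||_{H^1}^2 = 175406885/252

The H^1 norm (squared) on an interval (0, L) is
  ||u||_{H^1}^2 = ∫_0^L u(x)^2 dx + ∫_0^L u'(x)^2 dx.
Compute u'(x) = 4*x**3 + 3*x**2 + 6*x.
Then u(x)^2 = x**8 + 2*x**7 + 7*x**6 + 6*x**5 + 7*x**4 - 2*x**3 - 6*x**2 + 1 and u'(x)^2 = 16*x**6 + 24*x**5 + 57*x**4 + 36*x**3 + 36*x**2.
Integrate each monomial from 0 to 5 using ∫_0^5 c·x^n dx = c·5^(n+1)/(n+1):
  ∫_0^5 u(x)^2 dx = ∫_0^5 (x^8 + 2*x^7 + 7*x^6 + 6*x^5 + 7*x^4 - 2*x^3 - 6*x^2 + 1) dx. Term by term:
    ∫_0^5 x^8 dx = 1953125/9;  ∫_0^5 2*x^7 dx = 390625/4;  ∫_0^5 7*x^6 dx = 78125;
    ∫_0^5 6*x^5 dx = 15625;  ∫_0^5 7*x^4 dx = 4375;  ∫_0^5 -2*x^3 dx = -625/2;
    ∫_0^5 -6*x^2 dx = -250;  ∫_0^5 1 dx = 5.
  Sum: 1953125/9 + 390625/4 + 78125 + 15625 + 4375 − 625/2 − 250 + 5 = 14840555/36.
  ∫_0^5 u'(x)^2 dx = ∫_0^5 (16*x^6 + 24*x^5 + 57*x^4 + 36*x^3 + 36*x^2) dx. Term by term:
    ∫_0^5 16*x^6 dx = 1250000/7;  ∫_0^5 24*x^5 dx = 62500;  ∫_0^5 57*x^4 dx = 35625;
    ∫_0^5 36*x^3 dx = 5625;  ∫_0^5 36*x^2 dx = 1500.
  Sum: 1250000/7 + 62500 + 35625 + 5625 + 1500 = 1986750/7.
Adding: ||u||_{H^1}^2 = 14840555/36 + 1986750/7 = 175406885/252.


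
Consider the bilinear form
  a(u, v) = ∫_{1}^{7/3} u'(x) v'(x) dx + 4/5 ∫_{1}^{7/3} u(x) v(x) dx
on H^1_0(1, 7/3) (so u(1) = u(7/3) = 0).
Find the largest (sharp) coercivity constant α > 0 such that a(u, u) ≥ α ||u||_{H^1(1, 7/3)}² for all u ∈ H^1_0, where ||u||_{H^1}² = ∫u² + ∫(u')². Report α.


α = (64 + 45*π^2)/(5*(16 + 9*π^2))

Coercivity of a(·,·) on H^1_0(1, 7/3) means a(u, u) ≥ α ||u||_{H^1}² for every u ∈ H^1_0.
The interval has length L = 4/3, and Poincaré/coercivity depend only on L. Here a(u, u) = ∫(u')² + (4/5)·∫u².
Here 0 < c = 4/5 < 1. The condition a(u,u) ≥ α||u||_{H^1}² reads (1−α)∫(u')² ≥ (α−c)∫u². Any admissible α is ≤ 1 (rapidly oscillating u have ∫u²/∫(u')² → 0), and α = 1 would force 0 ≥ (1−c)∫u², impossible since c < 1; so 1−α > 0. By the sharp Poincaré inequality on H^1_0 of an interval of length L, ∫(u')² ≥ (π/L)²∫u² with equality for the first sine mode sin(π(x−x₀)/L) (x₀ the left endpoint), so the inequality holds for all u iff (1−α)(π/L)² ≥ α − c, i.e. α ≤ ((π/L)² + c)/((π/L)² + 1) = (1 + c(L/π)²)/(1 + (L/π)²). With (π/L)² = 9*π^2/16 and c = 4/5, the largest admissible constant is α = ((π/L)² + c)/((π/L)² + 1).
Simplifying, α = (64 + 45*π^2)/(5*(16 + 9*π^2)).


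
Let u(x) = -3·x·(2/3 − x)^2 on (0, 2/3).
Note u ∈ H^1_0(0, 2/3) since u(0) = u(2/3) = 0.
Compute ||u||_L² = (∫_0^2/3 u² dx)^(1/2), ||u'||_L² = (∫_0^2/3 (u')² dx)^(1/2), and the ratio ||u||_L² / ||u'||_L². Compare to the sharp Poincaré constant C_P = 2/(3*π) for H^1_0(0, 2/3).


||u||_L² / ||u'||_L² = sqrt(14)/21 < C_P = 2/(3*π).

u(x) = -3·x·(2/3 − x)^2, so u'(x) = (2 - 9*x)*(x - 2/3).
u(x) = -3·x·(2/3 − x)^2 vanishes at x = 0 and x = 2/3, so u ∈ H^1_0(0, 2/3). Differentiate via the product rule and integrate the resulting polynomials term by term.
  ∫_0^2/3 u² dx = ∫_0^2/3 (9*x^6 - 24*x^5 + 24*x^4 - 32*x^3/3 + 16*x^2/9) dx. Term by term:
    ∫_0^2/3 9*x^6 dx = 128/1701;  ∫_0^2/3 -24*x^5 dx = -256/729;  ∫_0^2/3 24*x^4 dx = 256/405;
    ∫_0^2/3 -32*x^3/3 dx = -128/243;  ∫_0^2/3 16*x^2/9 dx = 128/729.
  Sum: 128/1701 − 256/729 + 256/405 − 128/243 + 128/729 = 128/25515.
  ∫_0^2/3 (u')² dx = ∫_0^2/3 (81*x^4 - 144*x^3 + 88*x^2 - 64*x/3 + 16/9) dx. Term by term:
    ∫_0^2/3 81*x^4 dx = 32/15;  ∫_0^2/3 -144*x^3 dx = -64/9;  ∫_0^2/3 88*x^2 dx = 704/81;
    ∫_0^2/3 -64*x/3 dx = -128/27;  ∫_0^2/3 16/9 dx = 32/27.
  Sum: 32/15 − 64/9 + 704/81 − 128/27 + 32/27 = 64/405.
∫_0^2/3 u² dx = 128/25515, so ||u||_L² = 8*sqrt(70)/945.
∫_0^2/3 (u')² dx = 64/405, so ||u'||_L² = 8*sqrt(5)/45.
Ratio ||u||_L² / ||u'||_L² = sqrt(14)/21.
Sharp Poincaré constant on H^1_0(0, 2/3) is C_P = L/π = 2/(3*π), achieved by sin(3*π/2·x).
A polynomial bump cannot attain the sharp Poincaré constant (only the first sine eigenfunction does), so the ratio is strictly less than C_P, consistent with ||u||_L² ≤ C_P ||u'||_L².


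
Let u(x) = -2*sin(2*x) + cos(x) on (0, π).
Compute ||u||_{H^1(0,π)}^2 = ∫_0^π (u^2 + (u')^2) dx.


||u||_{H^1(0,π)}^2 = -32/3 + 11*π

u'(x) = -sin(x) - 4*cos(2*x).
Expand u² and (u')² and integrate term by term on (0, π), using: for integers n ≥ 1, ∫_0^π sin²(nx) dx = ∫_0^π cos²(nx) dx = π/2; for n ≠ n', ∫_0^π sin(nx)sin(n'x) dx = ∫_0^π cos(nx)cos(n'x) dx = 0; and by product-to-sum, ∫_0^π sin(nx)cos(n'x) dx = ½∫_0^π [sin((n+n')x) + sin((n−n')x)] dx, which is 0 when n+n' is even and 2n/(n²−n'²) when n+n' is odd (it need not vanish on (0, π)).
  u² squared terms: (-2)²·∫sin(2x)² dx = 4·π/2 = 2*π;  (1)²·∫cos(x)² dx = 1·π/2 = π/2.
  u² cross terms: 2·(-2)·(1)·∫sin(2x)·cos(x) dx = -4·(4/3) = -16/3.
  So ∫_0^π u² dx = 2*π + π/2 − 16/3 = -16/3 + 5*π/2.
  (u')² squared terms: (-1)²·∫sin(x)² dx = 1·π/2 = π/2;  (-4)²·∫cos(2x)² dx = 16·π/2 = 8*π.
  (u')² cross terms: 2·(-1)·(-4)·∫sin(x)·cos(2x) dx = 8·(-2/3) = -16/3.
  So ∫_0^π (u')² dx = π/2 + 8*π − 16/3 = -16/3 + 17*π/2.
||u||_{H^1}^2 = (-16/3 + 5*π/2) + (-16/3 + 17*π/2) = -32/3 + 11*π.


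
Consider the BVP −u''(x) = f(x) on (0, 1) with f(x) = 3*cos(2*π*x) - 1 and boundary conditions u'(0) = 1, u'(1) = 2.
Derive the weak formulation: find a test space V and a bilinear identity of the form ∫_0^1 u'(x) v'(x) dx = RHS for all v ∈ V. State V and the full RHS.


V = H^1(0, 1) (v unrestricted at boundary; u is determined up to an additive constant); weak form: ∫_0^1 u'v' dx = ∫_0^1 (3*cos(2*π*x) - 1) v dx + 2·v(1) − v(0) for all v ∈ V.

Multiply both sides by a test function v and integrate from 0 to 1:
  ∫_0^1 −u''(x) v(x) dx = ∫_0^1 f(x) v(x) dx.
Integrate the LHS by parts once:
  ∫_0^1 −u'' v dx = −[u'(x) v(x)]_0^1 + ∫_0^1 u'(x) v'(x) dx.
Thus ∫_0^1 u'(x) v'(x) dx = ∫_0^1 f(x) v(x) dx + [u'(x) v(x)]_0^1.
Choose V so that boundary terms are either known or forced to vanish.
u has inhomogeneous Neumann u'(0) = 1, u'(1) = 2. [u' v]_0^1 = (2)·v(1) − (1)·v(0) = 2·v(1) − v(0). Take V = H^1(0, 1); boundary term becomes part of RHS.
Weak formulation: find u (satisfying any essential BC) such that ∫_0^1 u'(x) v'(x) dx = ∫_0^1 f v dx + 2·v(1) − v(0) for all v ∈ V (Neumann data are natural BCs: they enter the RHS as boundary terms).
Substituting f(x) = 3*cos(2*π*x) - 1, the right-hand side is ∫_0^1 (3*cos(2*π*x) - 1) v dx + 2·v(1) − v(0).
Compatibility check (pure Neumann): taking v ≡ 1 ∈ V gives 0 = ∫_0^1 f dx + (2) − (1), i.e. ∫_0^1 f dx must equal u'(0) − u'(1) = -1. Indeed ∫_0^1 (3*cos(2*π*x) - 1) dx = -1, so the data are compatible. The solution is then unique only up to an additive constant (fix it e.g. by requiring ∫_0^1 u dx = 0).


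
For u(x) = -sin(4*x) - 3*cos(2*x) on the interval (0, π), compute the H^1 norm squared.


||u||_{H^1(0,π)}^2 = 31*π

u'(x) = 6*sin(2*x) - 4*cos(4*x).
Expand u² and (u')² and integrate term by term on (0, π), using: for integers n ≥ 1, ∫_0^π sin²(nx) dx = ∫_0^π cos²(nx) dx = π/2; for n ≠ n', ∫_0^π sin(nx)sin(n'x) dx = ∫_0^π cos(nx)cos(n'x) dx = 0; and by product-to-sum, ∫_0^π sin(nx)cos(n'x) dx = ½∫_0^π [sin((n+n')x) + sin((n−n')x)] dx, which is 0 when n+n' is even and 2n/(n²−n'²) when n+n' is odd (it need not vanish on (0, π)).
  u² squared terms: (-1)²·∫sin(4x)² dx = 1·π/2 = π/2;  (-3)²·∫cos(2x)² dx = 9·π/2 = 9*π/2.
  u² cross terms: 2·(-1)·(-3)·∫sin(4x)·cos(2x) dx = 6·(0) = 0.
  So ∫_0^π u² dx = π/2 + 9*π/2 + 0 = 5*π.
  (u')² squared terms: (-4)²·∫cos(4x)² dx = 16·π/2 = 8*π;  (6)²·∫sin(2x)² dx = 36·π/2 = 18*π.
  (u')² cross terms: 2·(-4)·(6)·∫cos(4x)·sin(2x) dx = -48·(0) = 0.
  So ∫_0^π (u')² dx = 8*π + 18*π + 0 = 26*π.
||u||_{H^1}^2 = (5*π) + (26*π) = 31*π.


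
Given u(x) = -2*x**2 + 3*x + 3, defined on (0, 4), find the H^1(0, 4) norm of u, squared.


||u||_{H^1}^2 = 5288/15

The H^1 norm (squared) on an interval (0, L) is
  ||u||_{H^1}^2 = ∫_0^L u(x)^2 dx + ∫_0^L u'(x)^2 dx.
Compute u'(x) = 3 - 4*x.
Then u(x)^2 = 4*x**4 - 12*x**3 - 3*x**2 + 18*x + 9 and u'(x)^2 = 16*x**2 - 24*x + 9.
Integrate each monomial from 0 to 4 using ∫_0^4 c·x^n dx = c·4^(n+1)/(n+1):
  ∫_0^4 u(x)^2 dx = ∫_0^4 (4*x^4 - 12*x^3 - 3*x^2 + 18*x + 9) dx. Term by term:
    ∫_0^4 4*x^4 dx = 4096/5;  ∫_0^4 -12*x^3 dx = -768;  ∫_0^4 -3*x^2 dx = -64;
    ∫_0^4 18*x dx = 144;  ∫_0^4 9 dx = 36.
  Sum: 4096/5 − 768 − 64 + 144 + 36 = 836/5.
  ∫_0^4 u'(x)^2 dx = ∫_0^4 (16*x^2 - 24*x + 9) dx. Term by term:
    ∫_0^4 16*x^2 dx = 1024/3;  ∫_0^4 -24*x dx = -192;  ∫_0^4 9 dx = 36.
  Sum: 1024/3 − 192 + 36 = 556/3.
Adding: ||u||_{H^1}^2 = 836/5 + 556/3 = 5288/15.


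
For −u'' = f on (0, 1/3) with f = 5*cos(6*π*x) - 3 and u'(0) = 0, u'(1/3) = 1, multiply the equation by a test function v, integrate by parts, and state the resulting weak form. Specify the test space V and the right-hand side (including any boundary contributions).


V = H^1(0, 1/3) (v unrestricted at boundary; u is determined up to an additive constant); weak form: ∫_0^1/3 u'v' dx = ∫_0^1/3 (5*cos(6*π*x) - 3) v dx + v(1/3) for all v ∈ V.

Multiply both sides by a test function v and integrate from 0 to 1/3:
  ∫_0^1/3 −u''(x) v(x) dx = ∫_0^1/3 f(x) v(x) dx.
Integrate the LHS by parts once:
  ∫_0^1/3 −u'' v dx = −[u'(x) v(x)]_0^1/3 + ∫_0^1/3 u'(x) v'(x) dx.
Thus ∫_0^1/3 u'(x) v'(x) dx = ∫_0^1/3 f(x) v(x) dx + [u'(x) v(x)]_0^1/3.
Choose V so that boundary terms are either known or forced to vanish.
u has inhomogeneous Neumann u'(0) = 0, u'(1/3) = 1. [u' v]_0^1/3 = (1)·v(1/3) − (0)·v(0) = v(1/3). Take V = H^1(0, 1/3); boundary term becomes part of RHS.
Weak formulation: find u (satisfying any essential BC) such that ∫_0^1/3 u'(x) v'(x) dx = ∫_0^1/3 f v dx + v(1/3) for all v ∈ V (Neumann data are natural BCs: they enter the RHS as boundary terms).
Substituting f(x) = 5*cos(6*π*x) - 3, the right-hand side is ∫_0^1/3 (5*cos(6*π*x) - 3) v dx + v(1/3).
Compatibility check (pure Neumann): taking v ≡ 1 ∈ V gives 0 = ∫_0^1/3 f dx + (1) − (0), i.e. ∫_0^1/3 f dx must equal u'(0) − u'(1/3) = -1. Indeed ∫_0^1/3 (5*cos(6*π*x) - 3) dx = -1, so the data are compatible. The solution is then unique only up to an additive constant (fix it e.g. by requiring ∫_0^1/3 u dx = 0).


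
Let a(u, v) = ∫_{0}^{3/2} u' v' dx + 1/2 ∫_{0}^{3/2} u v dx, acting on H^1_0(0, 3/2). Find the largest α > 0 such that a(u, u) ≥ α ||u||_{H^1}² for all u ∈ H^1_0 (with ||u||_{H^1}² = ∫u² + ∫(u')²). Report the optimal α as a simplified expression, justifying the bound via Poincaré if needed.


α = (9 + 8*π^2)/(2*(9 + 4*π^2))

Coercivity of a(·,·) on H^1_0(0, 3/2) means a(u, u) ≥ α ||u||_{H^1}² for every u ∈ H^1_0.
The interval has length L = 3/2, and Poincaré/coercivity depend only on L. Here a(u, u) = ∫(u')² + (1/2)·∫u².
Here 0 < c = 1/2 < 1. The condition a(u,u) ≥ α||u||_{H^1}² reads (1−α)∫(u')² ≥ (α−c)∫u². Any admissible α is ≤ 1 (rapidly oscillating u have ∫u²/∫(u')² → 0), and α = 1 would force 0 ≥ (1−c)∫u², impossible since c < 1; so 1−α > 0. By the sharp Poincaré inequality on H^1_0 of an interval of length L, ∫(u')² ≥ (π/L)²∫u² with equality for the first sine mode sin(π(x−x₀)/L) (x₀ the left endpoint), so the inequality holds for all u iff (1−α)(π/L)² ≥ α − c, i.e. α ≤ ((π/L)² + c)/((π/L)² + 1) = (1 + c(L/π)²)/(1 + (L/π)²). With (π/L)² = 4*π^2/9 and c = 1/2, the largest admissible constant is α = ((π/L)² + c)/((π/L)² + 1).
Simplifying, α = (9 + 8*π^2)/(2*(9 + 4*π^2)).


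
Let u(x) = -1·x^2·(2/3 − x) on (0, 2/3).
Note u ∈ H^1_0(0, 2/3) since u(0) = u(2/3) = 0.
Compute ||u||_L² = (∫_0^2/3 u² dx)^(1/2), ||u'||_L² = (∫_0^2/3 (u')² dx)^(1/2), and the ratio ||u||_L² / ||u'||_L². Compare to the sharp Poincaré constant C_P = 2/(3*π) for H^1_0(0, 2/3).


||u||_L² / ||u'||_L² = sqrt(14)/21 < C_P = 2/(3*π).

u(x) = -1·x^2·(2/3 − x), so u'(x) = x*(9*x - 4)/3.
u(x) = -1·x^2·(2/3 − x) vanishes at x = 0 and x = 2/3, so u ∈ H^1_0(0, 2/3). Differentiate via the product rule and integrate the resulting polynomials term by term.
  ∫_0^2/3 u² dx = ∫_0^2/3 (x^6 - 4*x^5/3 + 4*x^4/9) dx. Term by term:
    ∫_0^2/3 x^6 dx = 128/15309;  ∫_0^2/3 -4*x^5/3 dx = -128/6561;  ∫_0^2/3 4*x^4/9 dx = 128/10935.
  Sum: 128/15309 − 128/6561 + 128/10935 = 128/229635.
  ∫_0^2/3 (u')² dx = ∫_0^2/3 (9*x^4 - 8*x^3 + 16*x^2/9) dx. Term by term:
    ∫_0^2/3 9*x^4 dx = 32/135;  ∫_0^2/3 -8*x^3 dx = -32/81;  ∫_0^2/3 16*x^2/9 dx = 128/729.
  Sum: 32/135 − 32/81 + 128/729 = 64/3645.
∫_0^2/3 u² dx = 128/229635, so ||u||_L² = 8*sqrt(70)/2835.
∫_0^2/3 (u')² dx = 64/3645, so ||u'||_L² = 8*sqrt(5)/135.
Ratio ||u||_L² / ||u'||_L² = sqrt(14)/21.
Sharp Poincaré constant on H^1_0(0, 2/3) is C_P = L/π = 2/(3*π), achieved by sin(3*π/2·x).
A polynomial bump cannot attain the sharp Poincaré constant (only the first sine eigenfunction does), so the ratio is strictly less than C_P, consistent with ||u||_L² ≤ C_P ||u'||_L².


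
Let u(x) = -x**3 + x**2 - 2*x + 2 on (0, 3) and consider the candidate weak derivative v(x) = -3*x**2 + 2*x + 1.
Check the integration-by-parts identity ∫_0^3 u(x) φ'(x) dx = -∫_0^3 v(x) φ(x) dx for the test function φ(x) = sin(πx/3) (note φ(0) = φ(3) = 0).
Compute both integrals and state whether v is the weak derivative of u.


LHS = -324/π^3 + 75/π, RHS = -324/π^3 + 57/π. No, v is not the weak derivative of u.

u(x) = -x**3 + x**2 - 2*x + 2, classical derivative u'(x) = -3*x**2 + 2*x - 2.
φ(x) = sin(πx/3), so φ'(x) = π*cos(π*x/3)/3.
Note φ(0) = φ(3) = 0, so the boundary term u·φ vanishes.
LHS = ∫_0^3 u(x) φ'(x) dx = ∫_0^3 (-π*x^3*cos(π*x/3)/3 + π*x^2*cos(π*x/3)/3 - 2*π*x*cos(π*x/3)/3 + 2*π*cos(π*x/3)/3) dx. Term by term:
  ∫_0^3 2*π*cos(π*x/3)/3 dx = 0;  ∫_0^3 -2*π*x*cos(π*x/3)/3 dx = 12/π;  ∫_0^3 -π*x^3*cos(π*x/3)/3 dx = -324/π^3 + 81/π;
  ∫_0^3 π*x^2*cos(π*x/3)/3 dx = -18/π.
Sum: 0 + 12/π + -324/π^3 + 81/π − 18/π = -324/π^3 + 75/π.
So LHS = -324/π^3 + 75/π.
∫_0^3 v(x) φ(x) dx = ∫_0^3 (-3*x^2*sin(π*x/3) + 2*x*sin(π*x/3) + sin(π*x/3)) dx. Term by term:
  ∫_0^3 -3*x^2*sin(π*x/3) dx = -81/π + 324/π^3;  ∫_0^3 2*x*sin(π*x/3) dx = 18/π;  ∫_0^3 sin(π*x/3) dx = 6/π.
Sum: -81/π + 324/π^3 + 18/π + 6/π = -57/π + 324/π^3.
So RHS = -∫_0^3 v(x) φ(x) dx = -324/π^3 + 57/π.
LHS − RHS = 18/π ≠ 0, so the identity fails.
(For a valid weak derivative the identity must hold for EVERY test function, in particular this one. The failure shows v is NOT the weak derivative of u.)
Correct weak derivative would be u'(x) = -3*x**2 + 2*x - 2.


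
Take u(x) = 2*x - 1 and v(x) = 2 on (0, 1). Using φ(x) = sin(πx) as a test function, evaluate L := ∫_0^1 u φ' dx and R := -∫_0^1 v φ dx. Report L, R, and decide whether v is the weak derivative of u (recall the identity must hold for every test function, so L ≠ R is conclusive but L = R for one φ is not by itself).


LHS = -4/π, RHS = -4/π. Yes, v = u' weakly.

u(x) = 2*x - 1, classical derivative u'(x) = 2.
φ(x) = sin(πx), so φ'(x) = π*cos(π*x).
Note φ(0) = φ(1) = 0, so the boundary term u·φ vanishes.
LHS = ∫_0^1 u(x) φ'(x) dx = ∫_0^1 (2*π*x*cos(π*x) - π*cos(π*x)) dx. Term by term:
  ∫_0^1 -π*cos(π*x) dx = 0;  ∫_0^1 2*π*x*cos(π*x) dx = -4/π.
Sum: 0 − 4/π = -4/π.
So LHS = -4/π.
∫_0^1 v(x) φ(x) dx = ∫_0^1 (2*sin(π*x)) dx. Term by term:
  ∫_0^1 2*sin(π*x) dx = 4/π.
So RHS = -∫_0^1 v(x) φ(x) dx = -4/π.
LHS = RHS, so the identity holds for this test φ.
Moreover u is smooth here and v(x) = u'(x) = 2 pointwise, so the identity holds for every test function. Hence v is the weak derivative of u.


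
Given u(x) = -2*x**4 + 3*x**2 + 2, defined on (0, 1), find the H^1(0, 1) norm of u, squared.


||u||_{H^1}^2 = 559/63

The H^1 norm (squared) on an interval (0, L) is
  ||u||_{H^1}^2 = ∫_0^L u(x)^2 dx + ∫_0^L u'(x)^2 dx.
Compute u'(x) = -8*x**3 + 6*x.
Then u(x)^2 = 4*x**8 - 12*x**6 + x**4 + 12*x**2 + 4 and u'(x)^2 = 64*x**6 - 96*x**4 + 36*x**2.
Integrate each monomial from 0 to 1 using ∫_0^1 c·x^n dx = c·1^(n+1)/(n+1):
  ∫_0^1 u(x)^2 dx = ∫_0^1 (4*x^8 - 12*x^6 + x^4 + 12*x^2 + 4) dx. Term by term:
    ∫_0^1 4*x^8 dx = 4/9;  ∫_0^1 -12*x^6 dx = -12/7;  ∫_0^1 x^4 dx = 1/5;
    ∫_0^1 12*x^2 dx = 4;  ∫_0^1 4 dx = 4.
  Sum: 4/9 − 12/7 + 1/5 + 4 + 4 = 2183/315.
  ∫_0^1 u'(x)^2 dx = ∫_0^1 (64*x^6 - 96*x^4 + 36*x^2) dx. Term by term:
    ∫_0^1 64*x^6 dx = 64/7;  ∫_0^1 -96*x^4 dx = -96/5;  ∫_0^1 36*x^2 dx = 12.
  Sum: 64/7 − 96/5 + 12 = 68/35.
Adding: ||u||_{H^1}^2 = 2183/315 + 68/35 = 559/63.


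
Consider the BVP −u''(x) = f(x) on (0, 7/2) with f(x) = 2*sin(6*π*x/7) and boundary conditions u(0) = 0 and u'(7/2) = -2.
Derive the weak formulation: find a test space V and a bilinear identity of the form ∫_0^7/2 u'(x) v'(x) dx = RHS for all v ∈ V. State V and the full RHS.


V = {v ∈ H^1(0, 7/2) : v(0) = 0} (test functions vanish at x = 0 where u is specified); weak form: ∫_0^7/2 u'v' dx = ∫_0^7/2 (2*sin(6*π*x/7)) v dx − 2·v(7/2) for all v ∈ V.

Multiply both sides by a test function v and integrate from 0 to 7/2:
  ∫_0^7/2 −u''(x) v(x) dx = ∫_0^7/2 f(x) v(x) dx.
Integrate the LHS by parts once:
  ∫_0^7/2 −u'' v dx = −[u'(x) v(x)]_0^7/2 + ∫_0^7/2 u'(x) v'(x) dx.
Thus ∫_0^7/2 u'(x) v'(x) dx = ∫_0^7/2 f(x) v(x) dx + [u'(x) v(x)]_0^7/2.
Choose V so that boundary terms are either known or forced to vanish.
Mixed BC: u(0) = 0 (Dirichlet) and u'(7/2) = -2 (Neumann). Define V = {v ∈ H^1(0, 7/2) : v(0) = 0}. Then [u' v]_0^7/2 = u'(7/2)·v(7/2) − u'(0)·0 = − 2·v(7/2).
Weak formulation: find u (satisfying any essential BC) such that ∫_0^7/2 u'(x) v'(x) dx = ∫_0^7/2 f v dx − 2·v(7/2) for all v ∈ V (Dirichlet at 0 absorbed into V; Neumann datum at x = 7/2 contributes the boundary term).
Substituting f(x) = 2*sin(6*π*x/7), the right-hand side is ∫_0^7/2 (2*sin(6*π*x/7)) v dx − 2·v(7/2).


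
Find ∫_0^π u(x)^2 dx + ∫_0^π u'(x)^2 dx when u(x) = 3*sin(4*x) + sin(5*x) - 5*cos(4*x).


||u||_{H^1(0,π)}^2 = -1700/9 + 302*π

u'(x) = 20*sin(4*x) + 12*cos(4*x) + 5*cos(5*x).
Expand u² and (u')² and integrate term by term on (0, π), using: for integers n ≥ 1, ∫_0^π sin²(nx) dx = ∫_0^π cos²(nx) dx = π/2; for n ≠ n', ∫_0^π sin(nx)sin(n'x) dx = ∫_0^π cos(nx)cos(n'x) dx = 0; and by product-to-sum, ∫_0^π sin(nx)cos(n'x) dx = ½∫_0^π [sin((n+n')x) + sin((n−n')x)] dx, which is 0 when n+n' is even and 2n/(n²−n'²) when n+n' is odd (it need not vanish on (0, π)).
  u² squared terms: (-5)²·∫cos(4x)² dx = 25·π/2 = 25*π/2;  (3)²·∫sin(4x)² dx = 9·π/2 = 9*π/2;  (1)²·∫sin(5x)² dx = 1·π/2 = π/2.
  u² cross terms: 2·(-5)·(3)·∫cos(4x)·sin(4x) dx = -30·(0) = 0;  2·(-5)·(1)·∫cos(4x)·sin(5x) dx = -10·(10/9) = -100/9;  2·(3)·(1)·∫sin(4x)·sin(5x) dx = 6·(0) = 0.
  So ∫_0^π u² dx = 25*π/2 + 9*π/2 + π/2 + 0 − 100/9 + 0 = -100/9 + 35*π/2.
  (u')² squared terms: (5)²·∫cos(5x)² dx = 25·π/2 = 25*π/2;  (12)²·∫cos(4x)² dx = 144·π/2 = 72*π;  (20)²·∫sin(4x)² dx = 400·π/2 = 200*π.
  (u')² cross terms: 2·(5)·(12)·∫cos(5x)·cos(4x) dx = 120·(0) = 0;  2·(5)·(20)·∫cos(5x)·sin(4x) dx = 200·(-8/9) = -1600/9;  2·(12)·(20)·∫cos(4x)·sin(4x) dx = 480·(0) = 0.
  So ∫_0^π (u')² dx = 25*π/2 + 72*π + 200*π + 0 − 1600/9 + 0 = -1600/9 + 569*π/2.
||u||_{H^1}^2 = (-100/9 + 35*π/2) + (-1600/9 + 569*π/2) = -1700/9 + 302*π.


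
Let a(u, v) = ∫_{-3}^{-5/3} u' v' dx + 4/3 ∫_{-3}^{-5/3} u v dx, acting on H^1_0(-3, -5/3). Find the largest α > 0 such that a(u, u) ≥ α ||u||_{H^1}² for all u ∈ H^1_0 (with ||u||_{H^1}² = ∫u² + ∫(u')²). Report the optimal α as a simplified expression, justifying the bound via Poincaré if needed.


α = 1

Coercivity of a(·,·) on H^1_0(-3, -5/3) means a(u, u) ≥ α ||u||_{H^1}² for every u ∈ H^1_0.
The interval has length L = 4/3, and Poincaré/coercivity depend only on L. Here a(u, u) = ∫(u')² + (4/3)·∫u².
Here c = 4/3 ≥ 1, so a(u,u) = ∫(u')² + c∫u² ≥ ∫(u')² + ∫u² = ||u||_{H^1}², i.e. α = 1 works. No larger α is possible: a(u,u) ≥ α||u||_{H^1}² means (1−α)∫(u')² ≥ (α−c)∫u², and for the modes u_n = sin(nπ(x−x₀)/L) (x₀ the left endpoint) one has ∫u_n²/∫(u_n')² = (L/(nπ))² → 0, so a(u_n,u_n)/||u_n||_{H^1}² → 1. Hence the optimal constant is α = 1.
Therefore α = 1.


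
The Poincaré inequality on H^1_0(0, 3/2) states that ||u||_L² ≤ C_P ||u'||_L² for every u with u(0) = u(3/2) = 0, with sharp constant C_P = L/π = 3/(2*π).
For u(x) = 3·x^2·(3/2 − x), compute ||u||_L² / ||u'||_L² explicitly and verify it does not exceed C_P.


||u||_L² / ||u'||_L² = 3*sqrt(14)/28 < C_P = 3/(2*π).

u(x) = 3·x^2·(3/2 − x), so u'(x) = 9*x*(1 - x).
u(x) = 3·x^2·(3/2 − x) vanishes at x = 0 and x = 3/2, so u ∈ H^1_0(0, 3/2). Differentiate via the product rule and integrate the resulting polynomials term by term.
  ∫_0^3/2 u² dx = ∫_0^3/2 (9*x^6 - 27*x^5 + 81*x^4/4) dx. Term by term:
    ∫_0^3/2 9*x^6 dx = 19683/896;  ∫_0^3/2 -27*x^5 dx = -6561/128;  ∫_0^3/2 81*x^4/4 dx = 19683/640.
  Sum: 19683/896 − 6561/128 + 19683/640 = 6561/4480.
  ∫_0^3/2 (u')² dx = ∫_0^3/2 (81*x^4 - 162*x^3 + 81*x^2) dx. Term by term:
    ∫_0^3/2 81*x^4 dx = 19683/160;  ∫_0^3/2 -162*x^3 dx = -6561/32;  ∫_0^3/2 81*x^2 dx = 729/8.
  Sum: 19683/160 − 6561/32 + 729/8 = 729/80.
∫_0^3/2 u² dx = 6561/4480, so ||u||_L² = 81*sqrt(70)/560.
∫_0^3/2 (u')² dx = 729/80, so ||u'||_L² = 27*sqrt(5)/20.
Ratio ||u||_L² / ||u'||_L² = 3*sqrt(14)/28.
Sharp Poincaré constant on H^1_0(0, 3/2) is C_P = L/π = 3/(2*π), achieved by sin(2*π/3·x).
A polynomial bump cannot attain the sharp Poincaré constant (only the first sine eigenfunction does), so the ratio is strictly less than C_P, consistent with ||u||_L² ≤ C_P ||u'||_L².


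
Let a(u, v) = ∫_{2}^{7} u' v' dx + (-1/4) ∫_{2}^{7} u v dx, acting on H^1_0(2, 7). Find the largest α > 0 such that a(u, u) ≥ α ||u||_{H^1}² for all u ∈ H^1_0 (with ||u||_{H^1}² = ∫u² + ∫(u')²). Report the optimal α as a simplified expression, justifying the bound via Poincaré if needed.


α = (-25/4 + π^2)/(π^2 + 25)

Coercivity of a(·,·) on H^1_0(2, 7) means a(u, u) ≥ α ||u||_{H^1}² for every u ∈ H^1_0.
The interval has length L = 5, and Poincaré/coercivity depend only on L. Here a(u, u) = ∫(u')² + (-1/4)·∫u².
Here c = -1/4 < 0 with |c| < (π/L)² = π^2/25, so coercivity still holds. The condition a(u,u) ≥ α||u||_{H^1}² reads (1−α)∫(u')² ≥ (α−c)∫u². Any admissible α is ≤ 1 (rapidly oscillating u have ∫u²/∫(u')² → 0), and α = 1 would force 0 ≥ (1−c)∫u², impossible since c < 1; so 1−α > 0. By the sharp Poincaré inequality on H^1_0 of an interval of length L, ∫(u')² ≥ (π/L)²∫u² with equality for the first sine mode sin(π(x−x₀)/L) (x₀ the left endpoint), so the inequality holds for all u iff (1−α)(π/L)² ≥ α − c, i.e. α ≤ ((π/L)² + c)/((π/L)² + 1) = (1 + c(L/π)²)/(1 + (L/π)²). (Direct route, valid since c ≤ 0: Poincaré gives c∫u² ≥ c(L/π)²∫(u')², so a(u,u) ≥ (1 + c(L/π)²)∫(u')², while ||u||_{H^1}² ≤ (1 + (L/π)²)∫(u')²; dividing yields the same α.) With (π/L)² = π^2/25 and c = -1/4, the largest admissible constant is α = ((π/L)² + c)/((π/L)² + 1).
Simplifying, α = (-25/4 + π^2)/(π^2 + 25).


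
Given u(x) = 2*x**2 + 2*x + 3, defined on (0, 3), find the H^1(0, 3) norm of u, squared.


||u||_{H^1}^2 = 4047/5

The H^1 norm (squared) on an interval (0, L) is
  ||u||_{H^1}^2 = ∫_0^L u(x)^2 dx + ∫_0^L u'(x)^2 dx.
Compute u'(x) = 4*x + 2.
Then u(x)^2 = 4*x**4 + 8*x**3 + 16*x**2 + 12*x + 9 and u'(x)^2 = 16*x**2 + 16*x + 4.
Integrate each monomial from 0 to 3 using ∫_0^3 c·x^n dx = c·3^(n+1)/(n+1):
  ∫_0^3 u(x)^2 dx = ∫_0^3 (4*x^4 + 8*x^3 + 16*x^2 + 12*x + 9) dx. Term by term:
    ∫_0^3 4*x^4 dx = 972/5;  ∫_0^3 8*x^3 dx = 162;  ∫_0^3 16*x^2 dx = 144;
    ∫_0^3 12*x dx = 54;  ∫_0^3 9 dx = 27.
  Sum: 972/5 + 162 + 144 + 54 + 27 = 2907/5.
  ∫_0^3 u'(x)^2 dx = ∫_0^3 (16*x^2 + 16*x + 4) dx. Term by term:
    ∫_0^3 16*x^2 dx = 144;  ∫_0^3 16*x dx = 72;  ∫_0^3 4 dx = 12.
  Sum: 144 + 72 + 12 = 228.
Adding: ||u||_{H^1}^2 = 2907/5 + 228 = 4047/5.


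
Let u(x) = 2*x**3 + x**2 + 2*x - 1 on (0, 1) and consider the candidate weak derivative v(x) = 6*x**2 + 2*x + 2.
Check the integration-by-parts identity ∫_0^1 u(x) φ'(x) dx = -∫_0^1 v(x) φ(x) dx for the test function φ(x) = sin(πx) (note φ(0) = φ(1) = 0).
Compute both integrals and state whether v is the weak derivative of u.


LHS = -12/π + 24/π^3, RHS = -12/π + 24/π^3. Yes, v = u' weakly.

u(x) = 2*x**3 + x**2 + 2*x - 1, classical derivative u'(x) = 6*x**2 + 2*x + 2.
φ(x) = sin(πx), so φ'(x) = π*cos(π*x).
Note φ(0) = φ(1) = 0, so the boundary term u·φ vanishes.
LHS = ∫_0^1 u(x) φ'(x) dx = ∫_0^1 (2*π*x^3*cos(π*x) + π*x^2*cos(π*x) + 2*π*x*cos(π*x) - π*cos(π*x)) dx. Term by term:
  ∫_0^1 -π*cos(π*x) dx = 0;  ∫_0^1 π*x^2*cos(π*x) dx = -2/π;  ∫_0^1 2*π*x*cos(π*x) dx = -4/π;
  ∫_0^1 2*π*x^3*cos(π*x) dx = -6/π + 24/π^3.
Sum: 0 − 2/π − 4/π + -6/π + 24/π^3 = -12/π + 24/π^3.
So LHS = -12/π + 24/π^3.
∫_0^1 v(x) φ(x) dx = ∫_0^1 (6*x^2*sin(π*x) + 2*x*sin(π*x) + 2*sin(π*x)) dx. Term by term:
  ∫_0^1 2*sin(π*x) dx = 4/π;  ∫_0^1 2*x*sin(π*x) dx = 2/π;  ∫_0^1 6*x^2*sin(π*x) dx = -24/π^3 + 6/π.
Sum: 4/π + 2/π + -24/π^3 + 6/π = -24/π^3 + 12/π.
So RHS = -∫_0^1 v(x) φ(x) dx = -12/π + 24/π^3.
LHS = RHS, so the identity holds for this test φ.
Moreover u is smooth here and v(x) = u'(x) = 6*x**2 + 2*x + 2 pointwise, so the identity holds for every test function. Hence v is the weak derivative of u.


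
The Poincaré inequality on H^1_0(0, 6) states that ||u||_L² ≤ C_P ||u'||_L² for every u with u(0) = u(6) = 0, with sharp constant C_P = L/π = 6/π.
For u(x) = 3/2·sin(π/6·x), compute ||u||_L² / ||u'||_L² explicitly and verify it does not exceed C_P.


||u||_L² / ||u'||_L² = 6/π = C_P.

u(x) = 3/2·sin(π/6·x), so u'(x) = π*cos(π*x/6)/4.
Writing u(x) = A·sin(kπx/L) with A = 3/2 and k = 1, use ∫_0^L sin²(kπx/L) dx = L/2 and ∫_0^L cos²(kπx/L) dx = L/2.
u² = 9/4·sin²(π/6·x) and (u')² = π^2/16·cos²(π/6·x), and each of sin², cos² integrates to L/2 = 3 over (0, 6).
∫_0^6 u² dx = 27/4, so ||u||_L² = 3*sqrt(3)/2.
∫_0^6 (u')² dx = 3*π^2/16, so ||u'||_L² = sqrt(3)*π/4.
Ratio ||u||_L² / ||u'||_L² = 6/π.
Sharp Poincaré constant on H^1_0(0, 6) is C_P = L/π = 6/π, achieved by sin(π/6·x).
This is the k = 1 eigenfunction (up to amplitude), so the ratio equals the sharp Poincaré constant exactly.


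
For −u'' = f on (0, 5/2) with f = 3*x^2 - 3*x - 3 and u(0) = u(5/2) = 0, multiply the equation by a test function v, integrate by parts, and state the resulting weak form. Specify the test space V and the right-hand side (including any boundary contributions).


V = H^1_0(0, 5/2) (so v(0) = v(5/2) = 0); weak form: ∫_0^5/2 u'v' dx = ∫_0^5/2 (3*x^2 - 3*x - 3) v dx for all v ∈ V.

Multiply both sides by a test function v and integrate from 0 to 5/2:
  ∫_0^5/2 −u''(x) v(x) dx = ∫_0^5/2 f(x) v(x) dx.
Integrate the LHS by parts once:
  ∫_0^5/2 −u'' v dx = −[u'(x) v(x)]_0^5/2 + ∫_0^5/2 u'(x) v'(x) dx.
Thus ∫_0^5/2 u'(x) v'(x) dx = ∫_0^5/2 f(x) v(x) dx + [u'(x) v(x)]_0^5/2.
Choose V so that boundary terms are either known or forced to vanish.
u is Dirichlet: u(0) = u(5/2) = 0. Let V = H^1_0(0, 5/2); then v(0) = v(5/2) = 0, and [u' v]_0^5/2 = 0.
Weak formulation: find u (satisfying any essential BC) such that ∫_0^5/2 u'(x) v'(x) dx = ∫_0^5/2 f v dx for all v ∈ V.
Substituting f(x) = 3*x^2 - 3*x - 3, the right-hand side is ∫_0^5/2 (3*x^2 - 3*x - 3) v dx.
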